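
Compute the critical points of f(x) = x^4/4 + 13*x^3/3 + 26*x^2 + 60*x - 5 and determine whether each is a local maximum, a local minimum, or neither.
f'(x) = x^3 + 13*x^2 + 52*x + 60

Solve f'(x) = 0:
  Factor: x^3 + 13*x^2 + 52*x + 60 = (x + 2)*(x + 5)*(x + 6) = 0.
  ⇒ x = -6, -5, -2

f''(x) = 3*x^2 + 26*x + 52
Second-derivative test at each critical point:
  f''(-6) = 4 > 0 → local minimum
  f''(-5) = -3 < 0 → local maximum
  f''(-2) = 12 > 0 → local minimum

Critical points: x = -6 (local minimum); x = -5 (local maximum); x = -2 (local minimum)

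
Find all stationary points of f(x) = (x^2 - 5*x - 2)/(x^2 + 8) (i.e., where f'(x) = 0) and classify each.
f'(x) = 5*(x^2 + 4*x - 8)/(x^4 + 16*x^2 + 64)

Solve f'(x) = 0:
  f'(x) = 5*(x^2 + 4*x - 8)/(x^2 + 8)^2; the denominator is positive wherever f is defined, so f'(x) = 0 ⇔ 5*x^2 + 20*x - 40 = 0.
  Factor: 5*x^2 + 20*x - 40 = 5*(x^2 + 4*x - 8); x^2 + 4*x - 8 = 0 has no rational roots; quadratic formula: x = (-4 ± √48)/2.
  ⇒ x = -2*sqrt(3) - 2 ≈ -5.4641, -2 + 2*sqrt(3) ≈ 1.4641

f''(x) = 10*(-x^3 - 6*x^2 + 24*x + 16)/(x^6 + 24*x^4 + 192*x^2 + 512)
Second-derivative test at each critical point:
  f''(-5.4641) = -0.0242 < 0 → local maximum
  f''(1.4641) = 0.3367 > 0 → local minimum

Critical points: x = -2*sqrt(3) - 2 ≈ -5.4641 (local maximum); x = -2 + 2*sqrt(3) ≈ 1.4641 (local minimum)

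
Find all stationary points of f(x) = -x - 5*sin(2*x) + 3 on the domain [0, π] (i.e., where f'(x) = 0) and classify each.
f'(x) = 20*sin(x)^2 - 11

Solve f'(x) = 0 on [0, π]:
  f'(x) = 0 ⇔ cos(2*x) = -1/10, i.e. 2*x = ±arccos(-1/10) + 2nπ; keep the solutions lying in [0, π].
  ⇒ x = acos(-1/10)/2 ≈ 0.8355, pi - acos(-1/10)/2 ≈ 2.3061

f''(x) = 20*sin(2*x)
Second-derivative test at each critical point:
  f''(0.8355) = 19.8997 > 0 → local minimum
  f''(2.3061) = -19.8997 < 0 → local maximum

Critical points: x = acos(-1/10)/2 ≈ 0.8355 (local minimum); x = pi - acos(-1/10)/2 ≈ 2.3061 (local maximum)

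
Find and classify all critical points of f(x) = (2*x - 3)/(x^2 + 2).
f'(x) = 2*(-x^2 + 3*x + 2)/(x^4 + 4*x^2 + 4)

Solve f'(x) = 0:
  f'(x) = -2*(x^2 - 3*x - 2)/(x^2 + 2)^2; the denominator is positive wherever f is defined, so f'(x) = 0 ⇔ -2*x^2 + 6*x + 4 = 0.
  Factor: -2*x^2 + 6*x + 4 = -2*(x^2 - 3*x - 2); x^2 - 3*x - 2 = 0 has no rational roots; quadratic formula: x = (3 ± √17)/2.
  ⇒ x = 3/2 - sqrt(17)/2 ≈ -0.5616, 3/2 + sqrt(17)/2 ≈ 3.5616

f''(x) = 2*(4*x^2*(2*x - 3) + 3*(1 - 2*x)*(x^2 + 2))/(x^2 + 2)^3
Second-derivative test at each critical point:
  f''(-0.5616) = 1.5382 > 0 → local minimum
  f''(3.5616) = -0.0382 < 0 → local maximum

Critical points: x = 3/2 - sqrt(17)/2 ≈ -0.5616 (local minimum); x = 3/2 + sqrt(17)/2 ≈ 3.5616 (local maximum)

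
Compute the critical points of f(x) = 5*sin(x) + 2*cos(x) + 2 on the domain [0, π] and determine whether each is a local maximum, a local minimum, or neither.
f'(x) = -2*sin(x) + 5*cos(x)

Solve f'(x) = 0 on [0, π]:
  f'(x) = 0 ⇔ 5*cos(x) = 2*sin(x) ⇔ tan(x) = 5/2, i.e. x = arctan(5/2) + nπ; keep the solutions lying in [0, π].
  ⇒ x = atan(5/2) ≈ 1.1903

f''(x) = -5*sin(x) - 2*cos(x)
Second-derivative test at each critical point:
  f''(1.1903) = -5.3852 < 0 → local maximum

Critical points: x = atan(5/2) ≈ 1.1903 (local maximum)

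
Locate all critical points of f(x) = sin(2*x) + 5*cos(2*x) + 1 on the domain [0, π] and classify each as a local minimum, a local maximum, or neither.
f'(x) = -10*sin(2*x) + 2*cos(2*x)

Solve f'(x) = 0 on [0, π]:
  f'(x) = 0 ⇔ cos(2*x) = 5*sin(2*x) ⇔ tan(2*x) = 1/5, i.e. 2*x = arctan(1/5) + nπ; keep the solutions lying in [0, π].
  ⇒ x = atan(1/5)/2 ≈ 0.0987, atan(1/5)/2 + pi/2 ≈ 1.6695

f''(x) = -4*sin(2*x) - 20*cos(2*x)
Second-derivative test at each critical point:
  f''(0.0987) = -20.3961 < 0 → local maximum
  f''(1.6695) = 20.3961 > 0 → local minimum

Critical points: x = atan(1/5)/2 ≈ 0.0987 (local maximum); x = atan(1/5)/2 + pi/2 ≈ 1.6695 (local minimum)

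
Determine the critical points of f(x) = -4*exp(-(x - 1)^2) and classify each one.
f'(x) = 8*(x - 1)*exp(-(x - 1)^2)

Solve f'(x) = 0:
  f'(x) = (8*x - 8)·exp(-(x - 1)^2) and exp(-(x - 1)^2) > 0 for every x, so f'(x) = 0 ⇔ 8*x - 8 = 0.
  Factor: 8*x - 8 = 8*(x - 1) = 0.
  ⇒ x = 1

f''(x) = 8*(1 - 2*(x - 1)^2)*exp(-(x - 1)^2)
Second-derivative test at each critical point:
  f''(1) = 8 > 0 → local minimum

Critical points: x = 1 (local minimum)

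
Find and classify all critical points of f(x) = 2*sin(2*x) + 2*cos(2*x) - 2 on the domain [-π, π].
f'(x) = 4*sqrt(2)*cos(2*x + pi/4)

Solve f'(x) = 0 on [-π, π]:
  f'(x) = 0 ⇔ 2*cos(2*x) = 2*sin(2*x) ⇔ tan(2*x) = 1, i.e. 2*x = arctan(1) + nπ; keep the solutions lying in [-π, π].
  ⇒ x = -7*pi/8 ≈ -2.7489, -3*pi/8 ≈ -1.1781, pi/8 ≈ 0.3927, 5*pi/8 ≈ 1.9635

f''(x) = -8*sqrt(2)*sin(2*x + pi/4)
Second-derivative test at each critical point:
  f''(-2.7489) = -11.3137 < 0 → local maximum
  f''(-1.1781) = 11.3137 > 0 → local minimum
  f''(0.3927) = -11.3137 < 0 → local maximum
  f''(1.9635) = 11.3137 > 0 → local minimum

Critical points: x = -7*pi/8 ≈ -2.7489 (local maximum); x = -3*pi/8 ≈ -1.1781 (local minimum); x = pi/8 ≈ 0.3927 (local maximum); x = 5*pi/8 ≈ 1.9635 (local minimum)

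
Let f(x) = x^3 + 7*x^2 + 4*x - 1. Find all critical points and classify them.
f'(x) = 3*x^2 + 14*x + 4

Solve f'(x) = 0:
  3*x^2 + 14*x + 4 = 0 has no rational roots; quadratic formula: x = (-14 ± √148)/6.
  ⇒ x = -7/3 - sqrt(37)/3 ≈ -4.3609, -7/3 + sqrt(37)/3 ≈ -0.3057

f''(x) = 6*x + 14
Second-derivative test at each critical point:
  f''(-4.3609) = -12.1655 < 0 → local maximum
  f''(-0.3057) = 12.1655 > 0 → local minimum

Critical points: x = -7/3 - sqrt(37)/3 ≈ -4.3609 (local maximum); x = -7/3 + sqrt(37)/3 ≈ -0.3057 (local minimum)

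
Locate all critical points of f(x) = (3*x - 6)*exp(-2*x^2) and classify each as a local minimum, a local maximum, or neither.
f'(x) = 3*(-4*x*(x - 2) + 1)*exp(-2*x^2)

Solve f'(x) = 0:
  f'(x) = (-12*x^2 + 24*x + 3)·exp(-2*x^2) and exp(-2*x^2) > 0 for every x, so f'(x) = 0 ⇔ -12*x^2 + 24*x + 3 = 0.
  Factor: -12*x^2 + 24*x + 3 = -3*(4*x^2 - 8*x - 1); 4*x^2 - 8*x - 1 = 0 has no rational roots; quadratic formula: x = (8 ± √80)/8.
  ⇒ x = 1 - sqrt(5)/2 ≈ -0.1180, 1 + sqrt(5)/2 ≈ 2.1180

f''(x) = 12*(4*x^2*(x - 2) - 3*x + 2)*exp(-2*x^2)
Second-derivative test at each critical point:
  f''(-0.1180) = 26.0955 > 0 → local minimum
  f''(2.1180) = -0.0034 < 0 → local maximum

Critical points: x = 1 - sqrt(5)/2 ≈ -0.1180 (local minimum); x = 1 + sqrt(5)/2 ≈ 2.1180 (local maximum)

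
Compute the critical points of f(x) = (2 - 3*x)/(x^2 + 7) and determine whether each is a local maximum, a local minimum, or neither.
f'(x) = (3*x^2 - 4*x - 21)/(x^4 + 14*x^2 + 49)

Solve f'(x) = 0:
  f'(x) = (3*x^2 - 4*x - 21)/(x^2 + 7)^2; the denominator is positive wherever f is defined, so f'(x) = 0 ⇔ 3*x^2 - 4*x - 21 = 0.
  3*x^2 - 4*x - 21 = 0 has no rational roots; quadratic formula: x = (4 ± √268)/6.
  ⇒ x = 2/3 - sqrt(67)/3 ≈ -2.0618, 2/3 + sqrt(67)/3 ≈ 3.3951

f''(x) = 2*(4*x^2*(2 - 3*x) + (9*x - 2)*(x^2 + 7))/(x^2 + 7)^3
Second-derivative test at each critical point:
  f''(-2.0618) = -0.1293 < 0 → local maximum
  f''(3.3951) = 0.0477 > 0 → local minimum

Critical points: x = 2/3 - sqrt(67)/3 ≈ -2.0618 (local maximum); x = 2/3 + sqrt(67)/3 ≈ 3.3951 (local minimum)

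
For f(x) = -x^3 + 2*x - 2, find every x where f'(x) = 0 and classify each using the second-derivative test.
f'(x) = 2 - 3*x^2

Solve f'(x) = 0:
  3*x^2 - 2 = 0 has no rational roots; quadratic formula: x = (0 ± √24)/6.
  ⇒ x = -sqrt(6)/3 ≈ -0.8165, sqrt(6)/3 ≈ 0.8165

f''(x) = -6*x
Second-derivative test at each critical point:
  f''(-0.8165) = 4.8990 > 0 → local minimum
  f''(0.8165) = -4.8990 < 0 → local maximum

Critical points: x = -sqrt(6)/3 ≈ -0.8165 (local minimum); x = sqrt(6)/3 ≈ 0.8165 (local maximum)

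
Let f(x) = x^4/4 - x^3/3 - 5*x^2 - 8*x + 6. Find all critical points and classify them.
f'(x) = x^3 - x^2 - 10*x - 8

Solve f'(x) = 0:
  Factor: x^3 - x^2 - 10*x - 8 = (x - 4)*(x + 1)*(x + 2) = 0.
  ⇒ x = -2, -1, 4

f''(x) = 3*x^2 - 2*x - 10
Second-derivative test at each critical point:
  f''(-2) = 6 > 0 → local minimum
  f''(-1) = -5 < 0 → local maximum
  f''(4) = 30 > 0 → local minimum

Critical points: x = -2 (local minimum); x = -1 (local maximum); x = 4 (local minimum)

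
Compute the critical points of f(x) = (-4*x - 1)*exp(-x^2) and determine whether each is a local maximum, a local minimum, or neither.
f'(x) = 2*(x*(4*x + 1) - 2)*exp(-x^2)

Solve f'(x) = 0:
  f'(x) = (8*x^2 + 2*x - 4)·exp(-x^2) and exp(-x^2) > 0 for every x, so f'(x) = 0 ⇔ 8*x^2 + 2*x - 4 = 0.
  Factor: 8*x^2 + 2*x - 4 = 2*(4*x^2 + x - 2); 4*x^2 + x - 2 = 0 has no rational roots; quadratic formula: x = (-1 ± √33)/8.
  ⇒ x = -sqrt(33)/8 - 1/8 ≈ -0.8431, -1/8 + sqrt(33)/8 ≈ 0.5931

f''(x) = 2*(-8*x^3 - 2*x^2 + 12*x + 1)*exp(-x^2)
Second-derivative test at each critical point:
  f''(-0.8431) = -5.6442 < 0 → local maximum
  f''(0.5931) = 8.0822 > 0 → local minimum

Critical points: x = -sqrt(33)/8 - 1/8 ≈ -0.8431 (local maximum); x = -1/8 + sqrt(33)/8 ≈ 0.5931 (local minimum)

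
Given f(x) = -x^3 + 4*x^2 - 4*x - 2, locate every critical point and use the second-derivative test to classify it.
f'(x) = -3*x^2 + 8*x - 4

Solve f'(x) = 0:
  Factor: -3*x^2 + 8*x - 4 = -(x - 2)*(3*x - 2) = 0.
  ⇒ x = 2/3, 2

f''(x) = 8 - 6*x
Second-derivative test at each critical point:
  f''(2/3) = 4 > 0 → local minimum
  f''(2) = -4 < 0 → local maximum

Critical points: x = 2/3 (local minimum); x = 2 (local maximum)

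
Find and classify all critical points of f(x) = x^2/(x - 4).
f'(x) = x*(x - 8)/(x^2 - 8*x + 16)

Solve f'(x) = 0:
  f'(x) = x*(x - 8)/(x - 4)^2; the denominator is positive wherever f is defined, so f'(x) = 0 ⇔ x^2 - 8*x = 0.
  Factor: x^2 - 8*x = x*(x - 8) = 0.
  ⇒ x = 0, 8

f''(x) = 32/(x^3 - 12*x^2 + 48*x - 64)
Second-derivative test at each critical point:
  f''(0) = -1/2 < 0 → local maximum
  f''(8) = 1/2 > 0 → local minimum

Critical points: x = 0 (local maximum); x = 8 (local minimum)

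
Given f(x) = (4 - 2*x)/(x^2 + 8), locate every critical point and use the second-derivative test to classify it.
f'(x) = 2*(-x^2 + 2*x*(x - 2) - 8)/(x^2 + 8)^2

Solve f'(x) = 0:
  f'(x) = 2*(x^2 - 4*x - 8)/(x^2 + 8)^2; the denominator is positive wherever f is defined, so f'(x) = 0 ⇔ 2*x^2 - 8*x - 16 = 0.
  Factor: 2*x^2 - 8*x - 16 = 2*(x^2 - 4*x - 8); x^2 - 4*x - 8 = 0 has no rational roots; quadratic formula: x = (4 ± √48)/2.
  ⇒ x = 2 - 2*sqrt(3) ≈ -1.4641, 2 + 2*sqrt(3) ≈ 5.4641

f''(x) = 4*(4*x^2*(2 - x) + (3*x - 2)*(x^2 + 8))/(x^2 + 8)^3
Second-derivative test at each critical point:
  f''(-1.4641) = -0.1347 < 0 → local maximum
  f''(5.4641) = 0.0097 > 0 → local minimum

Critical points: x = 2 - 2*sqrt(3) ≈ -1.4641 (local maximum); x = 2 + 2*sqrt(3) ≈ 5.4641 (local minimum)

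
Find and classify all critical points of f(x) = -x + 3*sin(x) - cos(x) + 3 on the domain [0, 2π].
f'(x) = sin(x) + 3*cos(x) - 1

Solve f'(x) = 0 on [0, 2π]:
  f'(x) = 0 ⇔ sin(x) + 3*cos(x) = 1. Write the left side as R·cos(x + φ) with R = √(3² + (-1)²) = sqrt(10), cos φ = 3*sqrt(10)/10, sin φ = -sqrt(10)/10; then cos(x + φ) = sqrt(10)/10. Solve for x and keep the solutions lying in [0, 2π].
  ⇒ x = pi/2 ≈ 1.5708, -atan(4/3) + 2*pi ≈ 5.3559

f''(x) = -3*sin(x) + cos(x)
Second-derivative test at each critical point:
  f''(1.5708) = -3 < 0 → local maximum
  f''(5.3559) = 3 > 0 → local minimum

Critical points: x = pi/2 ≈ 1.5708 (local maximum); x = -atan(4/3) + 2*pi ≈ 5.3559 (local minimum)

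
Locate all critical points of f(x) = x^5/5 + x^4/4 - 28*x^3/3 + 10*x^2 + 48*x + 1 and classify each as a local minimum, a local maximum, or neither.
f'(x) = x^4 + x^3 - 28*x^2 + 20*x + 48

Solve f'(x) = 0:
  Factor: x^4 + x^3 - 28*x^2 + 20*x + 48 = (x - 4)*(x - 2)*(x + 1)*(x + 6) = 0.
  ⇒ x = -6, -1, 2, 4

f''(x) = 4*x^3 + 3*x^2 - 56*x + 20
Second-derivative test at each critical point:
  f''(-6) = -400 < 0 → local maximum
  f''(-1) = 75 > 0 → local minimum
  f''(2) = -48 < 0 → local maximum
  f''(4) = 100 > 0 → local minimum

Critical points: x = -6 (local maximum); x = -1 (local minimum); x = 2 (local maximum); x = 4 (local minimum)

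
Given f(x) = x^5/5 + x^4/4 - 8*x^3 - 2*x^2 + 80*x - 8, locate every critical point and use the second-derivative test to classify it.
f'(x) = x^4 + x^3 - 24*x^2 - 4*x + 80

Solve f'(x) = 0:
  Factor: x^4 + x^3 - 24*x^2 - 4*x + 80 = (x - 4)*(x - 2)*(x + 2)*(x + 5) = 0.
  ⇒ x = -5, -2, 2, 4

f''(x) = 4*x^3 + 3*x^2 - 48*x - 4
Second-derivative test at each critical point:
  f''(-5) = -189 < 0 → local maximum
  f''(-2) = 72 > 0 → local minimum
  f''(2) = -56 < 0 → local maximum
  f''(4) = 108 > 0 → local minimum

Critical points: x = -5 (local maximum); x = -2 (local minimum); x = 2 (local maximum); x = 4 (local minimum)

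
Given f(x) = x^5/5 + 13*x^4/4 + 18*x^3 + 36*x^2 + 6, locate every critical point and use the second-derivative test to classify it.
f'(x) = x*(x^3 + 13*x^2 + 54*x + 72)

Solve f'(x) = 0:
  Factor: x^4 + 13*x^3 + 54*x^2 + 72*x = x*(x + 3)*(x + 4)*(x + 6) = 0.
  ⇒ x = -6, -4, -3, 0

f''(x) = 4*x^3 + 39*x^2 + 108*x + 72
Second-derivative test at each critical point:
  f''(-6) = -36 < 0 → local maximum
  f''(-4) = 8 > 0 → local minimum
  f''(-3) = -9 < 0 → local maximum
  f''(0) = 72 > 0 → local minimum

Critical points: x = -6 (local maximum); x = -4 (local minimum); x = -3 (local maximum); x = 0 (local minimum)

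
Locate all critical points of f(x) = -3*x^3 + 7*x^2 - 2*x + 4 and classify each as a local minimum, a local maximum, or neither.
f'(x) = -9*x^2 + 14*x - 2

Solve f'(x) = 0:
  9*x^2 - 14*x + 2 = 0 has no rational roots; quadratic formula: x = (14 ± √124)/18.
  ⇒ x = 7/9 - sqrt(31)/9 ≈ 0.1591, sqrt(31)/9 + 7/9 ≈ 1.3964

f''(x) = 14 - 18*x
Second-derivative test at each critical point:
  f''(0.1591) = 11.1355 > 0 → local minimum
  f''(1.3964) = -11.1355 < 0 → local maximum

Critical points: x = 7/9 - sqrt(31)/9 ≈ 0.1591 (local minimum); x = sqrt(31)/9 + 7/9 ≈ 1.3964 (local maximum)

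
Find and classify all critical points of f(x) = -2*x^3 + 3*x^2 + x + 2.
f'(x) = -6*x^2 + 6*x + 1

Solve f'(x) = 0:
  6*x^2 - 6*x - 1 = 0 has no rational roots; quadratic formula: x = (6 ± √60)/12.
  ⇒ x = 1/2 - sqrt(15)/6 ≈ -0.1455, 1/2 + sqrt(15)/6 ≈ 1.1455

f''(x) = 6 - 12*x
Second-derivative test at each critical point:
  f''(-0.1455) = 7.7460 > 0 → local minimum
  f''(1.1455) = -7.7460 < 0 → local maximum

Critical points: x = 1/2 - sqrt(15)/6 ≈ -0.1455 (local minimum); x = 1/2 + sqrt(15)/6 ≈ 1.1455 (local maximum)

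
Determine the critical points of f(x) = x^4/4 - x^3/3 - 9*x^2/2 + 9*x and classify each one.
f'(x) = x^3 - x^2 - 9*x + 9

Solve f'(x) = 0:
  Factor: x^3 - x^2 - 9*x + 9 = (x - 3)*(x - 1)*(x + 3) = 0.
  ⇒ x = -3, 1, 3

f''(x) = 3*x^2 - 2*x - 9
Second-derivative test at each critical point:
  f''(-3) = 24 > 0 → local minimum
  f''(1) = -8 < 0 → local maximum
  f''(3) = 12 > 0 → local minimum

Critical points: x = -3 (local minimum); x = 1 (local maximum); x = 3 (local minimum)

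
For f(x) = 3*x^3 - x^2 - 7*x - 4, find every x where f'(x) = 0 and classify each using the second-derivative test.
f'(x) = 9*x^2 - 2*x - 7

Solve f'(x) = 0:
  Factor: 9*x^2 - 2*x - 7 = (x - 1)*(9*x + 7) = 0.
  ⇒ x = -7/9, 1

f''(x) = 18*x - 2
Second-derivative test at each critical point:
  f''(-7/9) = -16 < 0 → local maximum
  f''(1) = 16 > 0 → local minimum

Critical points: x = -7/9 (local maximum); x = 1 (local minimum)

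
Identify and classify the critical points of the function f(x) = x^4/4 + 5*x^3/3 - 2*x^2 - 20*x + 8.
f'(x) = x^3 + 5*x^2 - 4*x - 20

Solve f'(x) = 0:
  Factor: x^3 + 5*x^2 - 4*x - 20 = (x - 2)*(x + 2)*(x + 5) = 0.
  ⇒ x = -5, -2, 2

f''(x) = 3*x^2 + 10*x - 4
Second-derivative test at each critical point:
  f''(-5) = 21 > 0 → local minimum
  f''(-2) = -12 < 0 → local maximum
  f''(2) = 28 > 0 → local minimum

Critical points: x = -5 (local minimum); x = -2 (local maximum); x = 2 (local minimum)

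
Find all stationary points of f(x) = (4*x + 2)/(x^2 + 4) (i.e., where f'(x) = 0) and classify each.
f'(x) = 4*(-x^2 - x + 4)/(x^4 + 8*x^2 + 16)

Solve f'(x) = 0:
  f'(x) = -4*(x^2 + x - 4)/(x^2 + 4)^2; the denominator is positive wherever f is defined, so f'(x) = 0 ⇔ -4*x^2 - 4*x + 16 = 0.
  Factor: -4*x^2 - 4*x + 16 = -4*(x^2 + x - 4); x^2 + x - 4 = 0 has no rational roots; quadratic formula: x = (-1 ± √17)/2.
  ⇒ x = -sqrt(17)/2 - 1/2 ≈ -2.5616, -1/2 + sqrt(17)/2 ≈ 1.5616

f''(x) = 4*(4*x^2*(2*x + 1) - (6*x + 1)*(x^2 + 4))/(x^2 + 4)^3
Second-derivative test at each critical point:
  f''(-2.5616) = 0.1479 > 0 → local minimum
  f''(1.5616) = -0.3979 < 0 → local maximum

Critical points: x = -sqrt(17)/2 - 1/2 ≈ -2.5616 (local minimum); x = -1/2 + sqrt(17)/2 ≈ 1.5616 (local maximum)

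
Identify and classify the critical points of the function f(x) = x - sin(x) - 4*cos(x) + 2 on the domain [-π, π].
f'(x) = 4*sin(x) - cos(x) + 1

Solve f'(x) = 0 on [-π, π]:
  f'(x) = 0 ⇔ 4*sin(x) - cos(x) = -1. Write the left side as R·cos(x + φ) with R = √((-1)² + (-4)²) = sqrt(17), cos φ = -sqrt(17)/17, sin φ = -4*sqrt(17)/17; then cos(x + φ) = -sqrt(17)/17. Solve for x and keep the solutions lying in [-π, π].
  ⇒ x = -pi + atan(8/15) ≈ -2.6516, 0

f''(x) = sin(x) + 4*cos(x)
Second-derivative test at each critical point:
  f''(-2.6516) = -4 < 0 → local maximum
  f''(0) = 4 > 0 → local minimum

Critical points: x = -pi + atan(8/15) ≈ -2.6516 (local maximum); x = 0 (local minimum)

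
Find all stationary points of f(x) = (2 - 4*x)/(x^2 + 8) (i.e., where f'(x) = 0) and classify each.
f'(x) = 4*(x^2 - x - 8)/(x^4 + 16*x^2 + 64)

Solve f'(x) = 0:
  f'(x) = 4*(x^2 - x - 8)/(x^2 + 8)^2; the denominator is positive wherever f is defined, so f'(x) = 0 ⇔ 4*x^2 - 4*x - 32 = 0.
  Factor: 4*x^2 - 4*x - 32 = 4*(x^2 - x - 8); x^2 - x - 8 = 0 has no rational roots; quadratic formula: x = (1 ± √33)/2.
  ⇒ x = 1/2 - sqrt(33)/2 ≈ -2.3723, 1/2 + sqrt(33)/2 ≈ 3.3723

f''(x) = 4*(4*x^2*(1 - 2*x) + (6*x - 1)*(x^2 + 8))/(x^2 + 8)^3
Second-derivative test at each critical point:
  f''(-2.3723) = -0.1237 < 0 → local maximum
  f''(3.3723) = 0.0612 > 0 → local minimum

Critical points: x = 1/2 - sqrt(33)/2 ≈ -2.3723 (local maximum); x = 1/2 + sqrt(33)/2 ≈ 3.3723 (local minimum)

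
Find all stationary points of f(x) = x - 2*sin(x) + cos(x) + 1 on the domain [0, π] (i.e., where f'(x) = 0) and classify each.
f'(x) = -sin(x) - 2*cos(x) + 1

Solve f'(x) = 0 on [0, π]:
  f'(x) = 0 ⇔ -sin(x) - 2*cos(x) = -1. Write the left side as R·cos(x + φ) with R = √((-2)² + 1²) = sqrt(5), cos φ = -2*sqrt(5)/5, sin φ = sqrt(5)/5; then cos(x + φ) = -sqrt(5)/5. Solve for x and keep the solutions lying in [0, π].
  ⇒ x = pi/2 ≈ 1.5708

f''(x) = 2*sin(x) - cos(x)
Second-derivative test at each critical point:
  f''(1.5708) = 2 > 0 → local minimum

Critical points: x = pi/2 ≈ 1.5708 (local minimum)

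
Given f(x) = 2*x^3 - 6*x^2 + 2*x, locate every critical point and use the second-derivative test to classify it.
f'(x) = 6*x^2 - 12*x + 2

Solve f'(x) = 0:
  Factor: 6*x^2 - 12*x + 2 = 2*(3*x^2 - 6*x + 1); 3*x^2 - 6*x + 1 = 0 has no rational roots; quadratic formula: x = (6 ± √24)/6.
  ⇒ x = 1 - sqrt(6)/3 ≈ 0.1835, sqrt(6)/3 + 1 ≈ 1.8165

f''(x) = 12*x - 12
Second-derivative test at each critical point:
  f''(0.1835) = -9.7980 < 0 → local maximum
  f''(1.8165) = 9.7980 > 0 → local minimum

Critical points: x = 1 - sqrt(6)/3 ≈ 0.1835 (local maximum); x = sqrt(6)/3 + 1 ≈ 1.8165 (local minimum)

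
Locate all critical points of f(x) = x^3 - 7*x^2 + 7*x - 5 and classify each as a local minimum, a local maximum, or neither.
f'(x) = 3*x^2 - 14*x + 7

Solve f'(x) = 0:
  3*x^2 - 14*x + 7 = 0 has no rational roots; quadratic formula: x = (14 ± √112)/6.
  ⇒ x = 7/3 - 2*sqrt(7)/3 ≈ 0.5695, 2*sqrt(7)/3 + 7/3 ≈ 4.0972

f''(x) = 6*x - 14
Second-derivative test at each critical point:
  f''(0.5695) = -10.5830 < 0 → local maximum
  f''(4.0972) = 10.5830 > 0 → local minimum

Critical points: x = 7/3 - 2*sqrt(7)/3 ≈ 0.5695 (local maximum); x = 2*sqrt(7)/3 + 7/3 ≈ 4.0972 (local minimum)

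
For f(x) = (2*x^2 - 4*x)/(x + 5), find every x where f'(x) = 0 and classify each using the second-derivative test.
f'(x) = 2*(x^2 + 10*x - 10)/(x^2 + 10*x + 25)

Solve f'(x) = 0:
  f'(x) = 2*(x^2 + 10*x - 10)/(x + 5)^2; the denominator is positive wherever f is defined, so f'(x) = 0 ⇔ 2*x^2 + 20*x - 20 = 0.
  Factor: 2*x^2 + 20*x - 20 = 2*(x^2 + 10*x - 10); x^2 + 10*x - 10 = 0 has no rational roots; quadratic formula: x = (-10 ± √140)/2.
  ⇒ x = -sqrt(35) - 5 ≈ -10.9161, -5 + sqrt(35) ≈ 0.9161

f''(x) = 140/(x^3 + 15*x^2 + 75*x + 125)
Second-derivative test at each critical point:
  f''(-10.9161) = -0.6761 < 0 → local maximum
  f''(0.9161) = 0.6761 > 0 → local minimum

Critical points: x = -sqrt(35) - 5 ≈ -10.9161 (local maximum); x = -5 + sqrt(35) ≈ 0.9161 (local minimum)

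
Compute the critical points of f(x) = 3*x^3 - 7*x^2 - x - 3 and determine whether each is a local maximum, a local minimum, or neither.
f'(x) = 9*x^2 - 14*x - 1

Solve f'(x) = 0:
  9*x^2 - 14*x - 1 = 0 has no rational roots; quadratic formula: x = (14 ± √232)/18.
  ⇒ x = 7/9 - sqrt(58)/9 ≈ -0.0684, 7/9 + sqrt(58)/9 ≈ 1.6240

f''(x) = 18*x - 14
Second-derivative test at each critical point:
  f''(-0.0684) = -15.2315 < 0 → local maximum
  f''(1.6240) = 15.2315 > 0 → local minimum

Critical points: x = 7/9 - sqrt(58)/9 ≈ -0.0684 (local maximum); x = 7/9 + sqrt(58)/9 ≈ 1.6240 (local minimum)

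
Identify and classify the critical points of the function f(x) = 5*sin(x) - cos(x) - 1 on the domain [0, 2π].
f'(x) = sin(x) + 5*cos(x)

Solve f'(x) = 0 on [0, 2π]:
  f'(x) = 0 ⇔ 5*cos(x) = -sin(x) ⇔ tan(x) = -5, i.e. x = arctan(-5) + nπ; keep the solutions lying in [0, 2π].
  ⇒ x = pi - atan(5) ≈ 1.7682, -atan(5) + 2*pi ≈ 4.9098

f''(x) = -5*sin(x) + cos(x)
Second-derivative test at each critical point:
  f''(1.7682) = -5.0990 < 0 → local maximum
  f''(4.9098) = 5.0990 > 0 → local minimum

Critical points: x = pi - atan(5) ≈ 1.7682 (local maximum); x = -atan(5) + 2*pi ≈ 4.9098 (local minimum)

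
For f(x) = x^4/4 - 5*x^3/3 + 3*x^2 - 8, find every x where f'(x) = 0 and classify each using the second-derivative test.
f'(x) = x*(x^2 - 5*x + 6)

Solve f'(x) = 0:
  Factor: x^3 - 5*x^2 + 6*x = x*(x - 3)*(x - 2) = 0.
  ⇒ x = 0, 2, 3

f''(x) = 3*x^2 - 10*x + 6
Second-derivative test at each critical point:
  f''(0) = 6 > 0 → local minimum
  f''(2) = -2 < 0 → local maximum
  f''(3) = 3 > 0 → local minimum

Critical points: x = 0 (local minimum); x = 2 (local maximum); x = 3 (local minimum)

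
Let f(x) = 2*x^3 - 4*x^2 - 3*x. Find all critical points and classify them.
f'(x) = 6*x^2 - 8*x - 3

Solve f'(x) = 0:
  6*x^2 - 8*x - 3 = 0 has no rational roots; quadratic formula: x = (8 ± √136)/12.
  ⇒ x = 2/3 - sqrt(34)/6 ≈ -0.3052, 2/3 + sqrt(34)/6 ≈ 1.6385

f''(x) = 12*x - 8
Second-derivative test at each critical point:
  f''(-0.3052) = -11.6619 < 0 → local maximum
  f''(1.6385) = 11.6619 > 0 → local minimum

Critical points: x = 2/3 - sqrt(34)/6 ≈ -0.3052 (local maximum); x = 2/3 + sqrt(34)/6 ≈ 1.6385 (local minimum)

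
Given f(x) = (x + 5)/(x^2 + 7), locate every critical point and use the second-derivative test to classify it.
f'(x) = (x^2 - 2*x*(x + 5) + 7)/(x^2 + 7)^2

Solve f'(x) = 0:
  f'(x) = -(x^2 + 10*x - 7)/(x^2 + 7)^2; the denominator is positive wherever f is defined, so f'(x) = 0 ⇔ -x^2 - 10*x + 7 = 0.
  x^2 + 10*x - 7 = 0 has no rational roots; quadratic formula: x = (-10 ± √128)/2.
  ⇒ x = -4*sqrt(2) - 5 ≈ -10.6569, -5 + 4*sqrt(2) ≈ 0.6569

f''(x) = 2*(4*x^2*(x + 5) - (3*x + 5)*(x^2 + 7))/(x^2 + 7)^3
Second-derivative test at each critical point:
  f''(-10.6569) = 0.0008 > 0 → local minimum
  f''(0.6569) = -0.2049 < 0 → local maximum

Critical points: x = -4*sqrt(2) - 5 ≈ -10.6569 (local minimum); x = -5 + 4*sqrt(2) ≈ 0.6569 (local maximum)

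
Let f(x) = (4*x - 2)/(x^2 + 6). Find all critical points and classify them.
f'(x) = 4*(-x^2 + x + 6)/(x^4 + 12*x^2 + 36)

Solve f'(x) = 0:
  f'(x) = -4*(x - 3)*(x + 2)/(x^2 + 6)^2; the denominator is positive wherever f is defined, so f'(x) = 0 ⇔ -4*x^2 + 4*x + 24 = 0.
  Factor: -4*x^2 + 4*x + 24 = -4*(x - 3)*(x + 2) = 0.
  ⇒ x = -2, 3

f''(x) = 4*(4*x^2*(2*x - 1) + (1 - 6*x)*(x^2 + 6))/(x^2 + 6)^3
Second-derivative test at each critical point:
  f''(-2) = 1/5 > 0 → local minimum
  f''(3) = -4/45 < 0 → local maximum

Critical points: x = -2 (local minimum); x = 3 (local maximum)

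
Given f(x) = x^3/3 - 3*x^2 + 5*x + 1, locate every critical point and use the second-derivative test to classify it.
f'(x) = x^2 - 6*x + 5

Solve f'(x) = 0:
  Factor: x^2 - 6*x + 5 = (x - 5)*(x - 1) = 0.
  ⇒ x = 1, 5

f''(x) = 2*x - 6
Second-derivative test at each critical point:
  f''(1) = -4 < 0 → local maximum
  f''(5) = 4 > 0 → local minimum

Critical points: x = 1 (local maximum); x = 5 (local minimum)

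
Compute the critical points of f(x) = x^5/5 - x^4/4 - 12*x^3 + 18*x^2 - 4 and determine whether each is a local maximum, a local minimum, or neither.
f'(x) = x*(x^3 - x^2 - 36*x + 36)

Solve f'(x) = 0:
  Factor: x^4 - x^3 - 36*x^2 + 36*x = x*(x - 6)*(x - 1)*(x + 6) = 0.
  ⇒ x = -6, 0, 1, 6

f''(x) = 4*x^3 - 3*x^2 - 72*x + 36
Second-derivative test at each critical point:
  f''(-6) = -504 < 0 → local maximum
  f''(0) = 36 > 0 → local minimum
  f''(1) = -35 < 0 → local maximum
  f''(6) = 360 > 0 → local minimum

Critical points: x = -6 (local maximum); x = 0 (local minimum); x = 1 (local maximum); x = 6 (local minimum)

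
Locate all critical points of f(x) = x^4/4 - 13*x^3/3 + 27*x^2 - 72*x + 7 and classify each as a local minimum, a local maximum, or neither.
f'(x) = x^3 - 13*x^2 + 54*x - 72

Solve f'(x) = 0:
  Factor: x^3 - 13*x^2 + 54*x - 72 = (x - 6)*(x - 4)*(x - 3) = 0.
  ⇒ x = 3, 4, 6

f''(x) = 3*x^2 - 26*x + 54
Second-derivative test at each critical point:
  f''(3) = 3 > 0 → local minimum
  f''(4) = -2 < 0 → local maximum
  f''(6) = 6 > 0 → local minimum

Critical points: x = 3 (local minimum); x = 4 (local maximum); x = 6 (local minimum)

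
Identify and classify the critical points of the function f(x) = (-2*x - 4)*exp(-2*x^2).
f'(x) = 2*(4*x*(x + 2) - 1)*exp(-2*x^2)

Solve f'(x) = 0:
  f'(x) = (8*x^2 + 16*x - 2)·exp(-2*x^2) and exp(-2*x^2) > 0 for every x, so f'(x) = 0 ⇔ 8*x^2 + 16*x - 2 = 0.
  Factor: 8*x^2 + 16*x - 2 = 2*(4*x^2 + 8*x - 1); 4*x^2 + 8*x - 1 = 0 has no rational roots; quadratic formula: x = (-8 ± √80)/8.
  ⇒ x = -sqrt(5)/2 - 1 ≈ -2.1180, -1 + sqrt(5)/2 ≈ 0.1180

f''(x) = 8*(-4*x^2*(x + 2) + 3*x + 2)*exp(-2*x^2)
Second-derivative test at each critical point:
  f''(-2.1180) = -0.0023 < 0 → local maximum
  f''(0.1180) = 17.3970 > 0 → local minimum

Critical points: x = -sqrt(5)/2 - 1 ≈ -2.1180 (local maximum); x = -1 + sqrt(5)/2 ≈ 0.1180 (local minimum)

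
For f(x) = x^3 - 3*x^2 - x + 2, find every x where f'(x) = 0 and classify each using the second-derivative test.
f'(x) = 3*x^2 - 6*x - 1

Solve f'(x) = 0:
  3*x^2 - 6*x - 1 = 0 has no rational roots; quadratic formula: x = (6 ± √48)/6.
  ⇒ x = 1 - 2*sqrt(3)/3 ≈ -0.1547, 1 + 2*sqrt(3)/3 ≈ 2.1547

f''(x) = 6*x - 6
Second-derivative test at each critical point:
  f''(-0.1547) = -6.9282 < 0 → local maximum
  f''(2.1547) = 6.9282 > 0 → local minimum

Critical points: x = 1 - 2*sqrt(3)/3 ≈ -0.1547 (local maximum); x = 1 + 2*sqrt(3)/3 ≈ 2.1547 (local minimum)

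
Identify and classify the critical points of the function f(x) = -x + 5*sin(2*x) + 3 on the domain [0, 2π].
f'(x) = 10*cos(2*x) - 1

Solve f'(x) = 0 on [0, 2π]:
  f'(x) = 0 ⇔ cos(2*x) = 1/10, i.e. 2*x = ±arccos(1/10) + 2nπ; keep the solutions lying in [0, 2π].
  ⇒ x = acos(1/10)/2 ≈ 0.7353, pi - acos(1/10)/2 ≈ 2.4063, acos(1/10)/2 + pi ≈ 3.8769, -acos(1/10)/2 + 2*pi ≈ 5.5479

f''(x) = -20*sin(2*x)
Second-derivative test at each critical point:
  f''(0.7353) = -19.8997 < 0 → local maximum
  f''(2.4063) = 19.8997 > 0 → local minimum
  f''(3.8769) = -19.8997 < 0 → local maximum
  f''(5.5479) = 19.8997 > 0 → local minimum

Critical points: x = acos(1/10)/2 ≈ 0.7353 (local maximum); x = pi - acos(1/10)/2 ≈ 2.4063 (local minimum); x = acos(1/10)/2 + pi ≈ 3.8769 (local maximum); x = -acos(1/10)/2 + 2*pi ≈ 5.5479 (local minimum)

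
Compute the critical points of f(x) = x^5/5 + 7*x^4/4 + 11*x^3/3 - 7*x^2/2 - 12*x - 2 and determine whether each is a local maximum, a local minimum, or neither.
f'(x) = x^4 + 7*x^3 + 11*x^2 - 7*x - 12

Solve f'(x) = 0:
  Factor: x^4 + 7*x^3 + 11*x^2 - 7*x - 12 = (x - 1)*(x + 1)*(x + 3)*(x + 4) = 0.
  ⇒ x = -4, -3, -1, 1

f''(x) = 4*x^3 + 21*x^2 + 22*x - 7
Second-derivative test at each critical point:
  f''(-4) = -15 < 0 → local maximum
  f''(-3) = 8 > 0 → local minimum
  f''(-1) = -12 < 0 → local maximum
  f''(1) = 40 > 0 → local minimum

Critical points: x = -4 (local maximum); x = -3 (local minimum); x = -1 (local maximum); x = 1 (local minimum)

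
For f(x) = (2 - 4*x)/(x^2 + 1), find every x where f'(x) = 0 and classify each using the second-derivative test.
f'(x) = 4*(x^2 - x - 1)/(x^4 + 2*x^2 + 1)

Solve f'(x) = 0:
  f'(x) = 4*(x^2 - x - 1)/(x^2 + 1)^2; the denominator is positive wherever f is defined, so f'(x) = 0 ⇔ 4*x^2 - 4*x - 4 = 0.
  Factor: 4*x^2 - 4*x - 4 = 4*(x^2 - x - 1); x^2 - x - 1 = 0 has no rational roots; quadratic formula: x = (1 ± √5)/2.
  ⇒ x = 1/2 - sqrt(5)/2 ≈ -0.6180, 1/2 + sqrt(5)/2 ≈ 1.6180

f''(x) = 4*(4*x^2*(1 - 2*x) + (6*x - 1)*(x^2 + 1))/(x^2 + 1)^3
Second-derivative test at each critical point:
  f''(-0.6180) = -4.6833 < 0 → local maximum
  f''(1.6180) = 0.6833 > 0 → local minimum

Critical points: x = 1/2 - sqrt(5)/2 ≈ -0.6180 (local maximum); x = 1/2 + sqrt(5)/2 ≈ 1.6180 (local minimum)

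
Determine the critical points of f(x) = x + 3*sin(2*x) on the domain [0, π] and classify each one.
f'(x) = 6*cos(2*x) + 1

Solve f'(x) = 0 on [0, π]:
  f'(x) = 0 ⇔ cos(2*x) = -1/6, i.e. 2*x = ±arccos(-1/6) + 2nπ; keep the solutions lying in [0, π].
  ⇒ x = acos(-1/6)/2 ≈ 0.8691, pi - acos(-1/6)/2 ≈ 2.2725

f''(x) = -12*sin(2*x)
Second-derivative test at each critical point:
  f''(0.8691) = -11.8322 < 0 → local maximum
  f''(2.2725) = 11.8322 > 0 → local minimum

Critical points: x = acos(-1/6)/2 ≈ 0.8691 (local maximum); x = pi - acos(-1/6)/2 ≈ 2.2725 (local minimum)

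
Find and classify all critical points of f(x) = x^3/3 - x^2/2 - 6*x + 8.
f'(x) = x^2 - x - 6

Solve f'(x) = 0:
  Factor: x^2 - x - 6 = (x - 3)*(x + 2) = 0.
  ⇒ x = -2, 3

f''(x) = 2*x - 1
Second-derivative test at each critical point:
  f''(-2) = -5 < 0 → local maximum
  f''(3) = 5 > 0 → local minimum

Critical points: x = -2 (local maximum); x = 3 (local minimum)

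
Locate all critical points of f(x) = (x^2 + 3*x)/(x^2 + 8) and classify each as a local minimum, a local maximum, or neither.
f'(x) = (-3*x^2 + 16*x + 24)/(x^4 + 16*x^2 + 64)

Solve f'(x) = 0:
  f'(x) = -(3*x^2 - 16*x - 24)/(x^2 + 8)^2; the denominator is positive wherever f is defined, so f'(x) = 0 ⇔ -3*x^2 + 16*x + 24 = 0.
  3*x^2 - 16*x - 24 = 0 has no rational roots; quadratic formula: x = (16 ± √544)/6.
  ⇒ x = 8/3 - 2*sqrt(34)/3 ≈ -1.2206, 8/3 + 2*sqrt(34)/3 ≈ 6.5540

f''(x) = 2*(3*x^3 - 24*x^2 - 72*x + 64)/(x^6 + 24*x^4 + 192*x^2 + 512)
Second-derivative test at each critical point:
  f''(-1.2206) = 0.2590 > 0 → local minimum
  f''(6.5540) = -0.0090 < 0 → local maximum

Critical points: x = 8/3 - 2*sqrt(34)/3 ≈ -1.2206 (local minimum); x = 8/3 + 2*sqrt(34)/3 ≈ 6.5540 (local maximum)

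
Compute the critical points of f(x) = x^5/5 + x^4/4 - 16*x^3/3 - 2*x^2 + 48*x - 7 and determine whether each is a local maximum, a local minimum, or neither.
f'(x) = x^4 + x^3 - 16*x^2 - 4*x + 48

Solve f'(x) = 0:
  Factor: x^4 + x^3 - 16*x^2 - 4*x + 48 = (x - 3)*(x - 2)*(x + 2)*(x + 4) = 0.
  ⇒ x = -4, -2, 2, 3

f''(x) = 4*x^3 + 3*x^2 - 32*x - 4
Second-derivative test at each critical point:
  f''(-4) = -84 < 0 → local maximum
  f''(-2) = 40 > 0 → local minimum
  f''(2) = -24 < 0 → local maximum
  f''(3) = 35 > 0 → local minimum

Critical points: x = -4 (local maximum); x = -2 (local minimum); x = 2 (local maximum); x = 3 (local minimum)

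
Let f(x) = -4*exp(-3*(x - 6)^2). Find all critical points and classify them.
f'(x) = 24*(x - 6)*exp(-3*(x - 6)^2)

Solve f'(x) = 0:
  f'(x) = (24*x - 144)·exp(-3*(x - 6)^2) and exp(-3*(x - 6)^2) > 0 for every x, so f'(x) = 0 ⇔ 24*x - 144 = 0.
  Factor: 24*x - 144 = 24*(x - 6) = 0.
  ⇒ x = 6

f''(x) = 24*(1 - 6*(x - 6)^2)*exp(-3*(x - 6)^2)
Second-derivative test at each critical point:
  f''(6) = 24 > 0 → local minimum

Critical points: x = 6 (local minimum)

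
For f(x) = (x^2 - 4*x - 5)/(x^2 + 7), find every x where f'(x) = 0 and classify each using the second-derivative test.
f'(x) = 4*(x^2 + 6*x - 7)/(x^4 + 14*x^2 + 49)

Solve f'(x) = 0:
  f'(x) = 4*(x - 1)*(x + 7)/(x^2 + 7)^2; the denominator is positive wherever f is defined, so f'(x) = 0 ⇔ 4*x^2 + 24*x - 28 = 0.
  Factor: 4*x^2 + 24*x - 28 = 4*(x - 1)*(x + 7) = 0.
  ⇒ x = -7, 1

f''(x) = 8*(-x^3 - 9*x^2 + 21*x + 21)/(x^6 + 21*x^4 + 147*x^2 + 343)
Second-derivative test at each critical point:
  f''(-7) = -1/98 < 0 → local maximum
  f''(1) = 1/2 > 0 → local minimum

Critical points: x = -7 (local maximum); x = 1 (local minimum)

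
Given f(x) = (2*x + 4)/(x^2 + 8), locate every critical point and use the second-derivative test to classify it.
f'(x) = 2*(x^2 - 2*x*(x + 2) + 8)/(x^2 + 8)^2

Solve f'(x) = 0:
  f'(x) = -2*(x^2 + 4*x - 8)/(x^2 + 8)^2; the denominator is positive wherever f is defined, so f'(x) = 0 ⇔ -2*x^2 - 8*x + 16 = 0.
  Factor: -2*x^2 - 8*x + 16 = -2*(x^2 + 4*x - 8); x^2 + 4*x - 8 = 0 has no rational roots; quadratic formula: x = (-4 ± √48)/2.
  ⇒ x = -2*sqrt(3) - 2 ≈ -5.4641, -2 + 2*sqrt(3) ≈ 1.4641

f''(x) = 4*(4*x^2*(x + 2) - (3*x + 2)*(x^2 + 8))/(x^2 + 8)^3
Second-derivative test at each critical point:
  f''(-5.4641) = 0.0097 > 0 → local minimum
  f''(1.4641) = -0.1347 < 0 → local maximum

Critical points: x = -2*sqrt(3) - 2 ≈ -5.4641 (local minimum); x = -2 + 2*sqrt(3) ≈ 1.4641 (local maximum)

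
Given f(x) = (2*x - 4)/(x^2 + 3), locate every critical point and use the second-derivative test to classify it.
f'(x) = 2*(x^2 - 2*x*(x - 2) + 3)/(x^2 + 3)^2

Solve f'(x) = 0:
  f'(x) = -2*(x^2 - 4*x - 3)/(x^2 + 3)^2; the denominator is positive wherever f is defined, so f'(x) = 0 ⇔ -2*x^2 + 8*x + 6 = 0.
  Factor: -2*x^2 + 8*x + 6 = -2*(x^2 - 4*x - 3); x^2 - 4*x - 3 = 0 has no rational roots; quadratic formula: x = (4 ± √28)/2.
  ⇒ x = 2 - sqrt(7) ≈ -0.6458, 2 + sqrt(7) ≈ 4.6458

f''(x) = 4*(4*x^2*(x - 2) + (2 - 3*x)*(x^2 + 3))/(x^2 + 3)^3
Second-derivative test at each critical point:
  f''(-0.6458) = 0.9064 > 0 → local minimum
  f''(4.6458) = -0.0175 < 0 → local maximum

Critical points: x = 2 - sqrt(7) ≈ -0.6458 (local minimum); x = 2 + sqrt(7) ≈ 4.6458 (local maximum)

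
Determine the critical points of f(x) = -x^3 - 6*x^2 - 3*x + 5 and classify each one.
f'(x) = -3*x^2 - 12*x - 3

Solve f'(x) = 0:
  Factor: -3*x^2 - 12*x - 3 = -3*(x^2 + 4*x + 1); x^2 + 4*x + 1 = 0 has no rational roots; quadratic formula: x = (-4 ± √12)/2.
  ⇒ x = -2 - sqrt(3) ≈ -3.7321, -2 + sqrt(3) ≈ -0.2679

f''(x) = -6*x - 12
Second-derivative test at each critical point:
  f''(-3.7321) = 10.3923 > 0 → local minimum
  f''(-0.2679) = -10.3923 < 0 → local maximum

Critical points: x = -2 - sqrt(3) ≈ -3.7321 (local minimum); x = -2 + sqrt(3) ≈ -0.2679 (local maximum)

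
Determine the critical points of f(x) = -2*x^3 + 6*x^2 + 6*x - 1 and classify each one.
f'(x) = -6*x^2 + 12*x + 6

Solve f'(x) = 0:
  Factor: -6*x^2 + 12*x + 6 = -6*(x^2 - 2*x - 1); x^2 - 2*x - 1 = 0 has no rational roots; quadratic formula: x = (2 ± √8)/2.
  ⇒ x = 1 - sqrt(2) ≈ -0.4142, 1 + sqrt(2) ≈ 2.4142

f''(x) = 12 - 12*x
Second-derivative test at each critical point:
  f''(-0.4142) = 16.9706 > 0 → local minimum
  f''(2.4142) = -16.9706 < 0 → local maximum

Critical points: x = 1 - sqrt(2) ≈ -0.4142 (local minimum); x = 1 + sqrt(2) ≈ 2.4142 (local maximum)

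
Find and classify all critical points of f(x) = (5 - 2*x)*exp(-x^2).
f'(x) = 2*(x*(2*x - 5) - 1)*exp(-x^2)

Solve f'(x) = 0:
  f'(x) = (4*x^2 - 10*x - 2)·exp(-x^2) and exp(-x^2) > 0 for every x, so f'(x) = 0 ⇔ 4*x^2 - 10*x - 2 = 0.
  Factor: 4*x^2 - 10*x - 2 = 2*(2*x^2 - 5*x - 1); 2*x^2 - 5*x - 1 = 0 has no rational roots; quadratic formula: x = (5 ± √33)/4.
  ⇒ x = 5/4 - sqrt(33)/4 ≈ -0.1861, 5/4 + sqrt(33)/4 ≈ 2.6861

f''(x) = 2*(2*x^2*(5 - 2*x) + 6*x - 5)*exp(-x^2)
Second-derivative test at each critical point:
  f''(-0.1861) = -11.0979 < 0 → local maximum
  f''(2.6861) = 0.0084 > 0 → local minimum

Critical points: x = 5/4 - sqrt(33)/4 ≈ -0.1861 (local maximum); x = 5/4 + sqrt(33)/4 ≈ 2.6861 (local minimum)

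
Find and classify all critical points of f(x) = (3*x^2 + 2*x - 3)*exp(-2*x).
f'(x) = 2*(-3*x^2 + x + 4)*exp(-2*x)

Solve f'(x) = 0:
  f'(x) = (-6*x^2 + 2*x + 8)·exp(-2*x) and exp(-2*x) > 0 for every x, so f'(x) = 0 ⇔ -6*x^2 + 2*x + 8 = 0.
  Factor: -6*x^2 + 2*x + 8 = -2*(x + 1)*(3*x - 4) = 0.
  ⇒ x = -1, 4/3

f''(x) = 2*(6*x^2 - 8*x - 7)*exp(-2*x)
Second-derivative test at each critical point:
  f''(-1) = 103.4468 > 0 → local minimum
  f''(4/3) = -0.9728 < 0 → local maximum

Critical points: x = -1 (local minimum); x = 4/3 (local maximum)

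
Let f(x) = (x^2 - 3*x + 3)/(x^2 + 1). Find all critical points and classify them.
f'(x) = (3*x^2 - 4*x - 3)/(x^4 + 2*x^2 + 1)

Solve f'(x) = 0:
  f'(x) = (3*x^2 - 4*x - 3)/(x^2 + 1)^2; the denominator is positive wherever f is defined, so f'(x) = 0 ⇔ 3*x^2 - 4*x - 3 = 0.
  3*x^2 - 4*x - 3 = 0 has no rational roots; quadratic formula: x = (4 ± √52)/6.
  ⇒ x = 2/3 - sqrt(13)/3 ≈ -0.5352, 2/3 + sqrt(13)/3 ≈ 1.8685

f''(x) = 2*(-3*x^3 + 6*x^2 + 9*x - 2)/(x^6 + 3*x^4 + 3*x^2 + 1)
Second-derivative test at each critical point:
  f''(-0.5352) = -4.3575 < 0 → local maximum
  f''(1.8685) = 0.3575 > 0 → local minimum

Critical points: x = 2/3 - sqrt(13)/3 ≈ -0.5352 (local maximum); x = 2/3 + sqrt(13)/3 ≈ 1.8685 (local minimum)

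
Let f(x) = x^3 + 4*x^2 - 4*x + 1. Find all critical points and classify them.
f'(x) = 3*x^2 + 8*x - 4

Solve f'(x) = 0:
  3*x^2 + 8*x - 4 = 0 has no rational roots; quadratic formula: x = (-8 ± √112)/6.
  ⇒ x = -2*sqrt(7)/3 - 4/3 ≈ -3.0972, -4/3 + 2*sqrt(7)/3 ≈ 0.4305

f''(x) = 6*x + 8
Second-derivative test at each critical point:
  f''(-3.0972) = -10.5830 < 0 → local maximum
  f''(0.4305) = 10.5830 > 0 → local minimum

Critical points: x = -2*sqrt(7)/3 - 4/3 ≈ -3.0972 (local maximum); x = -4/3 + 2*sqrt(7)/3 ≈ 0.4305 (local minimum)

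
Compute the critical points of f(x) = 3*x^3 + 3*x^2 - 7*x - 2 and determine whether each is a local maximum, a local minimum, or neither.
f'(x) = 9*x^2 + 6*x - 7

Solve f'(x) = 0:
  9*x^2 + 6*x - 7 = 0 has no rational roots; quadratic formula: x = (-6 ± √288)/18.
  ⇒ x = -2*sqrt(2)/3 - 1/3 ≈ -1.2761, -1/3 + 2*sqrt(2)/3 ≈ 0.6095

f''(x) = 18*x + 6
Second-derivative test at each critical point:
  f''(-1.2761) = -16.9706 < 0 → local maximum
  f''(0.6095) = 16.9706 > 0 → local minimum

Critical points: x = -2*sqrt(2)/3 - 1/3 ≈ -1.2761 (local maximum); x = -1/3 + 2*sqrt(2)/3 ≈ 0.6095 (local minimum)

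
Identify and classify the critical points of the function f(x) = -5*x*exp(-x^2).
f'(x) = 5*(2*x^2 - 1)*exp(-x^2)

Solve f'(x) = 0:
  f'(x) = (10*x^2 - 5)·exp(-x^2) and exp(-x^2) > 0 for every x, so f'(x) = 0 ⇔ 10*x^2 - 5 = 0.
  Factor: 10*x^2 - 5 = 5*(2*x^2 - 1); 2*x^2 - 1 = 0 has no rational roots; quadratic formula: x = (0 ± √8)/4.
  ⇒ x = -sqrt(2)/2 ≈ -0.7071, sqrt(2)/2 ≈ 0.7071

f''(x) = (-20*x^3 + 30*x)*exp(-x^2)
Second-derivative test at each critical point:
  f''(-0.7071) = -8.5776 < 0 → local maximum
  f''(0.7071) = 8.5776 > 0 → local minimum

Critical points: x = -sqrt(2)/2 ≈ -0.7071 (local maximum); x = sqrt(2)/2 ≈ 0.7071 (local minimum)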